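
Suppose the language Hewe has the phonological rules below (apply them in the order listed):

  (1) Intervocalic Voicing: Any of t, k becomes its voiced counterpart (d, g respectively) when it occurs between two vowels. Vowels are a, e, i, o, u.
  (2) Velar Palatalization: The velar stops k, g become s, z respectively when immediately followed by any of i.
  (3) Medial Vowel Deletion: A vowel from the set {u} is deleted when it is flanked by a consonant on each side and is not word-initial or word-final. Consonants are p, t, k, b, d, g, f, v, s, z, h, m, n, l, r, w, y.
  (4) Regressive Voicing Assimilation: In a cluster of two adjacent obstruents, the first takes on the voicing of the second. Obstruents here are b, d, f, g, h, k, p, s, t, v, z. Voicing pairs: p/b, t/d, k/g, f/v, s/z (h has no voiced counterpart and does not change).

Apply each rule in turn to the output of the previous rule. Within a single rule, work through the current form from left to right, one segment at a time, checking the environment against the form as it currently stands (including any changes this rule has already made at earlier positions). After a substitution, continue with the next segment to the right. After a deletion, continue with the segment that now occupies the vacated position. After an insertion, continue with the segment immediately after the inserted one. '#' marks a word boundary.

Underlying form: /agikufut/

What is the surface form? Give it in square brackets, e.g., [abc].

[azikft]

(1) Intervocalic Voicing: [agikufut] → [agigufut]
(2) Velar Palatalization: [agigufut] → [azigufut]
(3) Medial Vowel Deletion: [azigufut] → [azigft]
(4) Regressive Voicing Assimilation: [azigft] → [azikft]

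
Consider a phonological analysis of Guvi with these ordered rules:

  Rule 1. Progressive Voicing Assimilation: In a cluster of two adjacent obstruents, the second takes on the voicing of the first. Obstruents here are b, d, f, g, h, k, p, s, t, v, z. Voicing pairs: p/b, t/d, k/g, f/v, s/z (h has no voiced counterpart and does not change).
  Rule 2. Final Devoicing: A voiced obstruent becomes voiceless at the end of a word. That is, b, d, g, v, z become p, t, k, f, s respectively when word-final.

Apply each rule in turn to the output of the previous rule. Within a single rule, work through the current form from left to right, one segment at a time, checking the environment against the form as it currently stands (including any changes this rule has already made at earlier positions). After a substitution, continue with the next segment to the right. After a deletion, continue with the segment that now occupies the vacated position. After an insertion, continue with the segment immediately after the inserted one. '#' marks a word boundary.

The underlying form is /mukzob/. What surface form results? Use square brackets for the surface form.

[muksop]

Rule 1 Progressive Voicing Assimilation: [mukzob] → [muksob]
Rule 2 Final Devoicing: [muksob] → [muksop]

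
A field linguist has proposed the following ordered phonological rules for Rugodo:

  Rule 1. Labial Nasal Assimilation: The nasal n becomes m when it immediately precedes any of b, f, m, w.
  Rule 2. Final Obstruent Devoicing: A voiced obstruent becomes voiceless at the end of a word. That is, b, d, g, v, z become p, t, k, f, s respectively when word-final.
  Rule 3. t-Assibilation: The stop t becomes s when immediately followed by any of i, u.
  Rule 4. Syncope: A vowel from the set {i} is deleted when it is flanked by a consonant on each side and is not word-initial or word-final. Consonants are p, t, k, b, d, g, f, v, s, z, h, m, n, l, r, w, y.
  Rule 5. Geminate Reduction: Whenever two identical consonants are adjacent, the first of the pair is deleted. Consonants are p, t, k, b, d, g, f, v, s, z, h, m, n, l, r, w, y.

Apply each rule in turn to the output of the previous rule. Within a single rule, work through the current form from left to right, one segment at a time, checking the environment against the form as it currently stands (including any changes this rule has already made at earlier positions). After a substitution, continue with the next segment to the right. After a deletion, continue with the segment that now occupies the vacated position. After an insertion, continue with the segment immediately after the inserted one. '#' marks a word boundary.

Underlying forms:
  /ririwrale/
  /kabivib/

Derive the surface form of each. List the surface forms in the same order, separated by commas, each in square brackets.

/ririwrale/:
  Rule 1 Labial Nasal Assimilation: no change — [ririwrale]
  Rule 2 Final Obstruent Devoicing: no change — [ririwrale]
  Rule 3 t-Assibilation: no change — [ririwrale]
  Rule 4 Syncope: [ririwrale] → [rrwrale]
  Rule 5 Geminate Reduction: [rrwrale] → [rwrale]
/kabivib/:
  Rule 1 Labial Nasal Assimilation: no change — [kabivib]
  Rule 2 Final Obstruent Devoicing: [kabivib] → [kabivip]
  Rule 3 t-Assibilation: no change — [kabivip]
  Rule 4 Syncope: [kabivip] → [kabvp]
  Rule 5 Geminate Reduction: no change — [kabvp]

[rwrale], [kabvp]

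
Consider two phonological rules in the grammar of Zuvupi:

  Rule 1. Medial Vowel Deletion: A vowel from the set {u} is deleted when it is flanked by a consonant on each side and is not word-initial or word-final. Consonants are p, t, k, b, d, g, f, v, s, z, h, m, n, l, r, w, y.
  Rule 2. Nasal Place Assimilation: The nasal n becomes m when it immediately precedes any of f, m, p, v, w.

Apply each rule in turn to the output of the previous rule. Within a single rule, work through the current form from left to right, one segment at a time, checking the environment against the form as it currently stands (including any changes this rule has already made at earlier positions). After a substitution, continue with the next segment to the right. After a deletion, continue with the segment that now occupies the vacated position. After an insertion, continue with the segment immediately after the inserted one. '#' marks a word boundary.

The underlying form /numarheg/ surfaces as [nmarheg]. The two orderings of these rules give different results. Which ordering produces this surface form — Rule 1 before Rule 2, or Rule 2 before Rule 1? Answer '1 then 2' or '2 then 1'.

2 then 1

Order 1 then 2:
  1 Medial Vowel Deletion: [numarheg] → [nmarheg]
  2 Nasal Place Assimilation: [nmarheg] → [mmarheg]
  result: [mmarheg]
Order 2 then 1:
  2 Nasal Place Assimilation: no change — [numarheg]
  1 Medial Vowel Deletion: [numarheg] → [nmarheg]
  result: [nmarheg]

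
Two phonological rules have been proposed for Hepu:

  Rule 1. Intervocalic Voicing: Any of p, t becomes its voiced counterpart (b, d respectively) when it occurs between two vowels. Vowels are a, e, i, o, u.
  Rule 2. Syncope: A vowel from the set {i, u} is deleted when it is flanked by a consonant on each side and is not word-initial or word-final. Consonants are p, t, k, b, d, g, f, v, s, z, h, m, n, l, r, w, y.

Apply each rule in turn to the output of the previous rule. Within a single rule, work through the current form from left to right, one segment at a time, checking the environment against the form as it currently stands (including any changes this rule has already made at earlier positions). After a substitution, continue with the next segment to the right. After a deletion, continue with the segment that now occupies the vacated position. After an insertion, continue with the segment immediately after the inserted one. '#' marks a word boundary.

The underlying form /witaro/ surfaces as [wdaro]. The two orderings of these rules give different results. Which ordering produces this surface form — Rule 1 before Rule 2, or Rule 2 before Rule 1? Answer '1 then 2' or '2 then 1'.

Order 1 then 2:
  1 Intervocalic Voicing: [witaro] → [widaro]
  2 Syncope: [widaro] → [wdaro]
  result: [wdaro]
Order 2 then 1:
  2 Syncope: [witaro] → [wtaro]
  1 Intervocalic Voicing: no change — [wtaro]
  result: [wtaro]

1 then 2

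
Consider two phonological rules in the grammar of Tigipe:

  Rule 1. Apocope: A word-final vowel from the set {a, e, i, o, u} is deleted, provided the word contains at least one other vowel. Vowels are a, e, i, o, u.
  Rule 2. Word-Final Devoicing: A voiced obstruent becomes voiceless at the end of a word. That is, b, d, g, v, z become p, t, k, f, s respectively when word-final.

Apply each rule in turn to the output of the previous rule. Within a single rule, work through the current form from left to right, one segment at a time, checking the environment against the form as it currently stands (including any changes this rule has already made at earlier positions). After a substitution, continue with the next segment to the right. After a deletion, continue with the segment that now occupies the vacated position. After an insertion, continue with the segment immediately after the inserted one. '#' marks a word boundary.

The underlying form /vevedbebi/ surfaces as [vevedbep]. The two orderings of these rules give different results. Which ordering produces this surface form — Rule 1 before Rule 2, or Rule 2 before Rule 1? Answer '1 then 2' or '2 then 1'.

Order 1 then 2:
  1 Apocope: [vevedbebi] → [vevedbeb]
  2 Word-Final Devoicing: [vevedbeb] → [vevedbep]
  result: [vevedbep]
Order 2 then 1:
  2 Word-Final Devoicing: no change — [vevedbebi]
  1 Apocope: [vevedbebi] → [vevedbeb]
  result: [vevedbeb]

1 then 2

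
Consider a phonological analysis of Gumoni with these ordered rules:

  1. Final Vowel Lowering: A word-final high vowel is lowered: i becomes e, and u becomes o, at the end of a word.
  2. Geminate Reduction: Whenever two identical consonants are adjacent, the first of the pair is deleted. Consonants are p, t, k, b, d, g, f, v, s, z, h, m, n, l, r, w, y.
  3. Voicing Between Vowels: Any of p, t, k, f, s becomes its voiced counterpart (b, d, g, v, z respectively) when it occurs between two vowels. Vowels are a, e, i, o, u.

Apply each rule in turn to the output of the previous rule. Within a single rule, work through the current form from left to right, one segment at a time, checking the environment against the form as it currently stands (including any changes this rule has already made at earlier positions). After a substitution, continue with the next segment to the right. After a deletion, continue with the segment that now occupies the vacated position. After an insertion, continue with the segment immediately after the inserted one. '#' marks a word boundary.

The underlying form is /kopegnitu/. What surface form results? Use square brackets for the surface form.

1 Final Vowel Lowering: [kopegnitu] → [kopegnito]
2 Geminate Reduction: no change — [kopegnito]
3 Voicing Between Vowels: [kopegnito] → [kobegnido]

[kobegnido]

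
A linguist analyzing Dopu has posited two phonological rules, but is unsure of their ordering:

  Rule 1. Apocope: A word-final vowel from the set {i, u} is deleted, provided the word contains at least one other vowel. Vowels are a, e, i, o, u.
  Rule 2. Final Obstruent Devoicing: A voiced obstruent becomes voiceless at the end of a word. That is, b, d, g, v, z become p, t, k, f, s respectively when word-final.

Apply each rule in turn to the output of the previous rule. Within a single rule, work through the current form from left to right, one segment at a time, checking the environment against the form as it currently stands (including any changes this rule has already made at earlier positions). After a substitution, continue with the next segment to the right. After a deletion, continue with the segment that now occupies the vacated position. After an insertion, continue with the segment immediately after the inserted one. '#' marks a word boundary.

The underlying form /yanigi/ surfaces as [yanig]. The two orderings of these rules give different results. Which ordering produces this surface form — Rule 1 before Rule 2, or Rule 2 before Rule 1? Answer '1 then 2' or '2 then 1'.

2 then 1

Order 1 then 2:
  1 Apocope: [yanigi] → [yanig]
  2 Final Obstruent Devoicing: [yanig] → [yanik]
  result: [yanik]
Order 2 then 1:
  2 Final Obstruent Devoicing: no change — [yanigi]
  1 Apocope: [yanigi] → [yanig]
  result: [yanig]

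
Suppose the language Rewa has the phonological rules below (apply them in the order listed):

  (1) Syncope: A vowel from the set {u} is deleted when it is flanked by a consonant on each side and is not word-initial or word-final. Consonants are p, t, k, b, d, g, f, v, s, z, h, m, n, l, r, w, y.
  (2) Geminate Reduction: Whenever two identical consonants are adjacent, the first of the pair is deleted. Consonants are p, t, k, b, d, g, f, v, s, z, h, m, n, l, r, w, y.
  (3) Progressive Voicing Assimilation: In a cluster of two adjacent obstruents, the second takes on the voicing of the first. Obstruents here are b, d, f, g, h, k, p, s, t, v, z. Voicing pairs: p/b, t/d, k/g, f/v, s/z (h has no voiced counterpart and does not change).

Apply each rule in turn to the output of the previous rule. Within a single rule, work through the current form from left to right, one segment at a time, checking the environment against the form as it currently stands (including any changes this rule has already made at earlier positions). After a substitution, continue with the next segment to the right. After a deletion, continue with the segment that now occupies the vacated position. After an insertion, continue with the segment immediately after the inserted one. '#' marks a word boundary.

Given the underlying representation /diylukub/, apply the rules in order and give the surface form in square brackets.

(1) Syncope: [diylukub] → [diylkb]
(2) Geminate Reduction: no change — [diylkb]
(3) Progressive Voicing Assimilation: [diylkb] → [diylkp]

[diylkp]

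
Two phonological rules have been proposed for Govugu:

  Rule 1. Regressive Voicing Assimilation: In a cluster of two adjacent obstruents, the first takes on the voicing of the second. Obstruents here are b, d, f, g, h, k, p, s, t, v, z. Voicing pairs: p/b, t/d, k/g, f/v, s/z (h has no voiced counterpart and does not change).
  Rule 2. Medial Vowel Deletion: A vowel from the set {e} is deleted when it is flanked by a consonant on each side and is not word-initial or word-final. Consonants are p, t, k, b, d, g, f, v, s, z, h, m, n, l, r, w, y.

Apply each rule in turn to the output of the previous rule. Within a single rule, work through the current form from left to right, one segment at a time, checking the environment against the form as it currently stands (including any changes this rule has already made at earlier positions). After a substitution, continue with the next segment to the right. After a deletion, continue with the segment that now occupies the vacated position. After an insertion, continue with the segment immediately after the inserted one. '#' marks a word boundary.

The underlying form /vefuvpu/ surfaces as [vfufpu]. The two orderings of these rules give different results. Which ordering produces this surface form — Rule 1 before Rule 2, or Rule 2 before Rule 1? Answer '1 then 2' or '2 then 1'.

1 then 2

Order 1 then 2:
  1 Regressive Voicing Assimilation: [vefuvpu] → [vefufpu]
  2 Medial Vowel Deletion: [vefufpu] → [vfufpu]
  result: [vfufpu]
Order 2 then 1:
  2 Medial Vowel Deletion: [vefuvpu] → [vfuvpu]
  1 Regressive Voicing Assimilation: [vfuvpu] → [ffufpu]
  result: [ffufpu]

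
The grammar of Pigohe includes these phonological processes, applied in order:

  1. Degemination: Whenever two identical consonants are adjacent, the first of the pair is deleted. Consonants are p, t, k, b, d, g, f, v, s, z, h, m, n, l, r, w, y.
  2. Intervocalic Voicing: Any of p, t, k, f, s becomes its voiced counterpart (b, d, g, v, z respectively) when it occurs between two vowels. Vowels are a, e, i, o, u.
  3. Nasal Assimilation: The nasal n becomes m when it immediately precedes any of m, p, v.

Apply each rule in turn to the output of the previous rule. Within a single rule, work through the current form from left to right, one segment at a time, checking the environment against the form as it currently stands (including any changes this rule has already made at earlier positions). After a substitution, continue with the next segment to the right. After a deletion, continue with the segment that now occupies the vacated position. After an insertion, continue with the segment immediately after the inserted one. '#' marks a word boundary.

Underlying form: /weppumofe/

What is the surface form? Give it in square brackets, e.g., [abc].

[webumove]

1 Degemination: [weppumofe] → [wepumofe]
2 Intervocalic Voicing: [wepumofe] → [webumove]
3 Nasal Assimilation: no change — [webumove]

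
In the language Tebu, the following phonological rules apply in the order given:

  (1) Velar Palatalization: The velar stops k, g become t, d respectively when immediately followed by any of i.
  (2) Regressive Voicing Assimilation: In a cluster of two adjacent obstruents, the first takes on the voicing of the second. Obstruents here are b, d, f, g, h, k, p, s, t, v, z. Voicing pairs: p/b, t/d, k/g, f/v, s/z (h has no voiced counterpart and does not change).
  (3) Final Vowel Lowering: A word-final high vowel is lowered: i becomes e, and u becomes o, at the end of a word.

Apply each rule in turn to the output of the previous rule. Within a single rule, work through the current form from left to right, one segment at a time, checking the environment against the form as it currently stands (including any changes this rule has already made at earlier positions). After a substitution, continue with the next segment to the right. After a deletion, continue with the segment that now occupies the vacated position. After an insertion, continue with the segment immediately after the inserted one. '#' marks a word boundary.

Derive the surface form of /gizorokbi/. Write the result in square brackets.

[dizorogbe]

(1) Velar Palatalization: [gizorokbi] → [dizorokbi]
(2) Regressive Voicing Assimilation: [dizorokbi] → [dizorogbi]
(3) Final Vowel Lowering: [dizorogbi] → [dizorogbe]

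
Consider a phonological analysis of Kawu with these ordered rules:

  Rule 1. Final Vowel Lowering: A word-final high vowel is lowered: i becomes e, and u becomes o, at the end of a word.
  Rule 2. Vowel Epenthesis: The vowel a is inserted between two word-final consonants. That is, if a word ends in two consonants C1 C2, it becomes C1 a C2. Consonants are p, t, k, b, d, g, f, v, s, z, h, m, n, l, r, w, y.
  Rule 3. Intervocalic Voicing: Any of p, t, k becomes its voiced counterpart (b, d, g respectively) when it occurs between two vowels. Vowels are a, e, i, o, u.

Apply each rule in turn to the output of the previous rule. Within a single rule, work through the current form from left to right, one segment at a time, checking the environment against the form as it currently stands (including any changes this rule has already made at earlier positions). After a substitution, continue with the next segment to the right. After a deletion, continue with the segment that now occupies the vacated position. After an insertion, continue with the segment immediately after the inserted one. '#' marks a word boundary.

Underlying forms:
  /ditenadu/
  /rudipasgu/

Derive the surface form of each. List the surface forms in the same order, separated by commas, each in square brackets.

/ditenadu/:
  Rule 1 Final Vowel Lowering: [ditenadu] → [ditenado]
  Rule 2 Vowel Epenthesis: no change — [ditenado]
  Rule 3 Intervocalic Voicing: [ditenado] → [didenado]
/rudipasgu/:
  Rule 1 Final Vowel Lowering: [rudipasgu] → [rudipasgo]
  Rule 2 Vowel Epenthesis: no change — [rudipasgo]
  Rule 3 Intervocalic Voicing: [rudipasgo] → [rudibasgo]

[didenado], [rudibasgo]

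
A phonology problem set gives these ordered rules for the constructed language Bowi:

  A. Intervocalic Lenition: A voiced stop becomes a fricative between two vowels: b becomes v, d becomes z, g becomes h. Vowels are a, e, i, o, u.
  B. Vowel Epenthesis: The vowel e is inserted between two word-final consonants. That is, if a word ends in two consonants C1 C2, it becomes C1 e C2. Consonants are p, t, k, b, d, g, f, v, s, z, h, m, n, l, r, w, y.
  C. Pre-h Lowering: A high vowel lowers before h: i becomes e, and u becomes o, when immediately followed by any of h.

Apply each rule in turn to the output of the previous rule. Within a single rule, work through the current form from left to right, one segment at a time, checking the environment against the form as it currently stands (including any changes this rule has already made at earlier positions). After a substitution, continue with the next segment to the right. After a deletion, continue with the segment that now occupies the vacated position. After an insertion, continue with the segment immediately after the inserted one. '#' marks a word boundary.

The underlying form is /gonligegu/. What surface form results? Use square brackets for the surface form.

A Intervocalic Lenition: [gonligegu] → [gonlihehu]
B Vowel Epenthesis: no change — [gonlihehu]
C Pre-h Lowering: [gonlihehu] → [gonlehehu]

[gonlehehu]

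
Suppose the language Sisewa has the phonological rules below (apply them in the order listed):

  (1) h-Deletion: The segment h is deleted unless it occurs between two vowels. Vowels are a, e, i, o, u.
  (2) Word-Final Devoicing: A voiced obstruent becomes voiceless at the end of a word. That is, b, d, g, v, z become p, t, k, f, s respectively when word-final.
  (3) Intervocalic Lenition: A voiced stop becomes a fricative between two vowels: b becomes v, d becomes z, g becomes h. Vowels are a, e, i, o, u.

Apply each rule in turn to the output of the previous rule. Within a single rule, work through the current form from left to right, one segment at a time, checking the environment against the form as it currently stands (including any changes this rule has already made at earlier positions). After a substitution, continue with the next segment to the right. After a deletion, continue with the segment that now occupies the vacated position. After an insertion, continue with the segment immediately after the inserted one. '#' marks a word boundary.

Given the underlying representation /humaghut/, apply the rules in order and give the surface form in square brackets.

(1) h-Deletion: [humaghut] → [umagut]
(2) Word-Final Devoicing: no change — [umagut]
(3) Intervocalic Lenition: [umagut] → [umahut]

[umahut]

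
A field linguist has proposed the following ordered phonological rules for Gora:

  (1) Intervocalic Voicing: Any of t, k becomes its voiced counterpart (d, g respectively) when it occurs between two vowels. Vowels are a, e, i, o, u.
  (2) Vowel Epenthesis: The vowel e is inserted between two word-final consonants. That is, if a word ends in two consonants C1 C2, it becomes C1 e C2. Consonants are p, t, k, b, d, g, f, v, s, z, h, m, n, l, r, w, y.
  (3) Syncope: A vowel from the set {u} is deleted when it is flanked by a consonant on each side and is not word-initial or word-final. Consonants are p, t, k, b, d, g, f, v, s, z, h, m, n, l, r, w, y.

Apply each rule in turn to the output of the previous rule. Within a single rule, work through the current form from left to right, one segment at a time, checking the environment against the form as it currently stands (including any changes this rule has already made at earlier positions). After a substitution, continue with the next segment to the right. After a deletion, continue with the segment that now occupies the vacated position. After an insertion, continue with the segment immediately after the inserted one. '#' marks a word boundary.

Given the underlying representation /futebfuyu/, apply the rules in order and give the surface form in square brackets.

(1) Intervocalic Voicing: [futebfuyu] → [fudebfuyu]
(2) Vowel Epenthesis: no change — [fudebfuyu]
(3) Syncope: [fudebfuyu] → [fdebfyu]

[fdebfyu]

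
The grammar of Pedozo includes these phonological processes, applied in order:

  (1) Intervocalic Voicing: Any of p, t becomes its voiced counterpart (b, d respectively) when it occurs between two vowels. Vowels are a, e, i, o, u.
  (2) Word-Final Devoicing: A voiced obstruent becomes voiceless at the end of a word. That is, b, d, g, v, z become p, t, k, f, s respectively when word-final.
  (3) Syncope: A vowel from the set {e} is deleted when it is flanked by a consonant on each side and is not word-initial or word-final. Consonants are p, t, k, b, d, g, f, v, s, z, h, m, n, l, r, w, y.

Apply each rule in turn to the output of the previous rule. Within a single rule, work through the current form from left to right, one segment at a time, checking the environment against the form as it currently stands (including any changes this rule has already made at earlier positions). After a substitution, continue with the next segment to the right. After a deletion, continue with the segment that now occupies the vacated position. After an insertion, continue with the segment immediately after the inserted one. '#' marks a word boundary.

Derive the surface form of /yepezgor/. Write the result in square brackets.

(1) Intervocalic Voicing: [yepezgor] → [yebezgor]
(2) Word-Final Devoicing: no change — [yebezgor]
(3) Syncope: [yebezgor] → [ybzgor]

[ybzgor]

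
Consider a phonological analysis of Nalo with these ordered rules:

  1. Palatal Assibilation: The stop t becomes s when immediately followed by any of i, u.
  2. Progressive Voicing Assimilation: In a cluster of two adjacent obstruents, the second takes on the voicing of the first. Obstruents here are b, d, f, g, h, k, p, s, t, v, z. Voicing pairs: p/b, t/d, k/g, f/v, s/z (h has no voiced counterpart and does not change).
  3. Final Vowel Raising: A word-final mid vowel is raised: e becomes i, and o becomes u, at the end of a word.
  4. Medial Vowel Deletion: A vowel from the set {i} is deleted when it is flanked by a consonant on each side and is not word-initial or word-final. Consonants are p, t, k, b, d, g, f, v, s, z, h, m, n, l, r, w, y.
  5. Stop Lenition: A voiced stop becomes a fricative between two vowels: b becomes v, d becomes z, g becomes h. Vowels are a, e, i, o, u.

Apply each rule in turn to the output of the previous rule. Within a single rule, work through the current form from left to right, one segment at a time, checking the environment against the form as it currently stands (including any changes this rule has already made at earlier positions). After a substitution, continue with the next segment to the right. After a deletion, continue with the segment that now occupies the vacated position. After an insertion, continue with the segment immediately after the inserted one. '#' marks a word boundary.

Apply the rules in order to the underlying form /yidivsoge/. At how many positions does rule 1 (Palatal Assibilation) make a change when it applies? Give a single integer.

1 Palatal Assibilation: no change — [yidivsoge]
2 Progressive Voicing Assimilation: [yidivsoge] → [yidivzoge]
3 Final Vowel Raising: [yidivzoge] → [yidivzogi]
4 Medial Vowel Deletion: [yidivzogi] → [ydvzogi]
5 Stop Lenition: [ydvzogi] → [ydvzohi]
Rule 1 changed 0 position(s).

0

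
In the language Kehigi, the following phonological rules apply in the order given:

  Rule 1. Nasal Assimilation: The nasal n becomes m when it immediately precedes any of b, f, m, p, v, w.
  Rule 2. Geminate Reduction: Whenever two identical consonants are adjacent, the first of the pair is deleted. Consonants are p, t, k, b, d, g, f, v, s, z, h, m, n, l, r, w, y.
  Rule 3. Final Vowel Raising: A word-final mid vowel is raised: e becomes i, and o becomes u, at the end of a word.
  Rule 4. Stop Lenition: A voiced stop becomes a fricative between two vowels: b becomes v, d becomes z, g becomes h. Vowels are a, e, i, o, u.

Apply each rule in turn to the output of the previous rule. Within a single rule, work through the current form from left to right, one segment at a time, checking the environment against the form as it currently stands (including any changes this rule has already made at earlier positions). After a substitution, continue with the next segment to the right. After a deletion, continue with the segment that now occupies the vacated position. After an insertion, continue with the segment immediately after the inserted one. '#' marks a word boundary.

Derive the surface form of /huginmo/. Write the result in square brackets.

[huhimu]

Rule 1 Nasal Assimilation: [huginmo] → [hugimmo]
Rule 2 Geminate Reduction: [hugimmo] → [hugimo]
Rule 3 Final Vowel Raising: [hugimo] → [hugimu]
Rule 4 Stop Lenition: [hugimu] → [huhimu]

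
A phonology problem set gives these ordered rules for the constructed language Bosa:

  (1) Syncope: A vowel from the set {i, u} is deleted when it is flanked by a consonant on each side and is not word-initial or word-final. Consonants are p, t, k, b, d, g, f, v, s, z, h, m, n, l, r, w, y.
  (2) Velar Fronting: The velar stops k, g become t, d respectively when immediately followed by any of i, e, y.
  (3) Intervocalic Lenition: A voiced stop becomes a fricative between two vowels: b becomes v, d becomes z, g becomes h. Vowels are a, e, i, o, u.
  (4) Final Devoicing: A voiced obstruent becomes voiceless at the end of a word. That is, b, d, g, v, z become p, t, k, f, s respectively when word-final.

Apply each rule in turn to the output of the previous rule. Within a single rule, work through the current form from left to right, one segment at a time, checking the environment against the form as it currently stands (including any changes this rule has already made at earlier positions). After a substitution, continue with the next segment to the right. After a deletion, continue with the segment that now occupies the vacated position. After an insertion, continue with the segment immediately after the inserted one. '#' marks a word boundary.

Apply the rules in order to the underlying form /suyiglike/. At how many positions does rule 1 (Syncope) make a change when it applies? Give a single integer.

(1) Syncope: [suyiglike] → [syglke]
(2) Velar Fronting: [syglke] → [syglte]
(3) Intervocalic Lenition: no change — [syglte]
(4) Final Devoicing: no change — [syglte]
Rule 1 changed 3 position(s).

3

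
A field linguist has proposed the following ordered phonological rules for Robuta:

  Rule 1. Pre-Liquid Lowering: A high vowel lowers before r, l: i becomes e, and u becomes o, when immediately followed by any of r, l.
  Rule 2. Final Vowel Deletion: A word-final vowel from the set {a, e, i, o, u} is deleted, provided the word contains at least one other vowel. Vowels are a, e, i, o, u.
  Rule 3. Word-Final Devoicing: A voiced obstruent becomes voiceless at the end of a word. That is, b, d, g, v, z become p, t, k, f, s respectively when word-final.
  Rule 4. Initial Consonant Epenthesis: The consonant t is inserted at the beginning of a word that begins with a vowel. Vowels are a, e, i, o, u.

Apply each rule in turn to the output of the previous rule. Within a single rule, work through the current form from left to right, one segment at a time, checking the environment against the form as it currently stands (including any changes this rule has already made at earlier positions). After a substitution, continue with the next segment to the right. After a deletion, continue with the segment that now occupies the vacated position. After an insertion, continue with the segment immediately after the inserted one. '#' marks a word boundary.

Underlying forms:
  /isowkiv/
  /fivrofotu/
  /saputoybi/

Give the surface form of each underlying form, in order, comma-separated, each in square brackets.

[tisowkif], [fivrofot], [saputoyp]

/isowkiv/:
  Rule 1 Pre-Liquid Lowering: no change — [isowkiv]
  Rule 2 Final Vowel Deletion: no change — [isowkiv]
  Rule 3 Word-Final Devoicing: [isowkiv] → [isowkif]
  Rule 4 Initial Consonant Epenthesis: [isowkif] → [tisowkif]
/fivrofotu/:
  Rule 1 Pre-Liquid Lowering: no change — [fivrofotu]
  Rule 2 Final Vowel Deletion: [fivrofotu] → [fivrofot]
  Rule 3 Word-Final Devoicing: no change — [fivrofot]
  Rule 4 Initial Consonant Epenthesis: no change — [fivrofot]
/saputoybi/:
  Rule 1 Pre-Liquid Lowering: no change — [saputoybi]
  Rule 2 Final Vowel Deletion: [saputoybi] → [saputoyb]
  Rule 3 Word-Final Devoicing: [saputoyb] → [saputoyp]
  Rule 4 Initial Consonant Epenthesis: no change — [saputoyp]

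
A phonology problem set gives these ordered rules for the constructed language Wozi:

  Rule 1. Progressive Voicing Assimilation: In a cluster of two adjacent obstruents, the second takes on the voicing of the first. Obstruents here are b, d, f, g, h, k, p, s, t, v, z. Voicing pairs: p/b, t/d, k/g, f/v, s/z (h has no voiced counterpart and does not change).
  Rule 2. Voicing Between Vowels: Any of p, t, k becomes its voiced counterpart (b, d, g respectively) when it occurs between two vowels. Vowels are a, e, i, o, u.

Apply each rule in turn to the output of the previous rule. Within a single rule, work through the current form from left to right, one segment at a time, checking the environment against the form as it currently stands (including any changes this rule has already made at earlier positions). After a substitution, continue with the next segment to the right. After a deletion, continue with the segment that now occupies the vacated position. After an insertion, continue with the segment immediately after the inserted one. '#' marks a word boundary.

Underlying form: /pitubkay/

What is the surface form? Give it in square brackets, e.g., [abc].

Rule 1 Progressive Voicing Assimilation: [pitubkay] → [pitubgay]
Rule 2 Voicing Between Vowels: [pitubgay] → [pidubgay]

[pidubgay]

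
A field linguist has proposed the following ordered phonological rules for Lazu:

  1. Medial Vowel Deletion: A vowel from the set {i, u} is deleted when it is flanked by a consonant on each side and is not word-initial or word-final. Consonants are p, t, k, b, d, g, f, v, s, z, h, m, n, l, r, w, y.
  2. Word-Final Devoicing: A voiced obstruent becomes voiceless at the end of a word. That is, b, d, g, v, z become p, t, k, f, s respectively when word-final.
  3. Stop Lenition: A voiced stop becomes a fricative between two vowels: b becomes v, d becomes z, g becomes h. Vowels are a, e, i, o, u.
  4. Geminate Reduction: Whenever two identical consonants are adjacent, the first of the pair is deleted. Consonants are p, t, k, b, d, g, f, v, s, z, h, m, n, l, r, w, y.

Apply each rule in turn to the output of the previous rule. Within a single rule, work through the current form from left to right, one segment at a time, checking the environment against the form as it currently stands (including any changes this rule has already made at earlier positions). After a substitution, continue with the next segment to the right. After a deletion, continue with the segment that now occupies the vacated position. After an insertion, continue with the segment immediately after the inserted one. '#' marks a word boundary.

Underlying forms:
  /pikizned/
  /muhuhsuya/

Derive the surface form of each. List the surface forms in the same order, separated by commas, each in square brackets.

/pikizned/:
  1 Medial Vowel Deletion: [pikizned] → [pkzned]
  2 Word-Final Devoicing: [pkzned] → [pkznet]
  3 Stop Lenition: no change — [pkznet]
  4 Geminate Reduction: no change — [pkznet]
/muhuhsuya/:
  1 Medial Vowel Deletion: [muhuhsuya] → [mhhsya]
  2 Word-Final Devoicing: no change — [mhhsya]
  3 Stop Lenition: no change — [mhhsya]
  4 Geminate Reduction: [mhhsya] → [mhsya]

[pkznet], [mhsya]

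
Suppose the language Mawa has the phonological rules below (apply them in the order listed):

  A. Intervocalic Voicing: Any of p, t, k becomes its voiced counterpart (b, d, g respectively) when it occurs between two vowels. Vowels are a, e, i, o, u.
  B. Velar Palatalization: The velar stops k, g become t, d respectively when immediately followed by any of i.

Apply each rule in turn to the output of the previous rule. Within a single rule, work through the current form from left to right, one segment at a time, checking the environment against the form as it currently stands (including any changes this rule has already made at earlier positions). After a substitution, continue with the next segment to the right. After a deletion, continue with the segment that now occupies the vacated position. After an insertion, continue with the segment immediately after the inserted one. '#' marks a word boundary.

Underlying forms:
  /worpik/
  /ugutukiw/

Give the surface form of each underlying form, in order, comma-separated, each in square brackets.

/worpik/:
  A Intervocalic Voicing: no change — [worpik]
  B Velar Palatalization: no change — [worpik]
/ugutukiw/:
  A Intervocalic Voicing: [ugutukiw] → [ugudugiw]
  B Velar Palatalization: [ugudugiw] → [ugududiw]

[worpik], [ugududiw]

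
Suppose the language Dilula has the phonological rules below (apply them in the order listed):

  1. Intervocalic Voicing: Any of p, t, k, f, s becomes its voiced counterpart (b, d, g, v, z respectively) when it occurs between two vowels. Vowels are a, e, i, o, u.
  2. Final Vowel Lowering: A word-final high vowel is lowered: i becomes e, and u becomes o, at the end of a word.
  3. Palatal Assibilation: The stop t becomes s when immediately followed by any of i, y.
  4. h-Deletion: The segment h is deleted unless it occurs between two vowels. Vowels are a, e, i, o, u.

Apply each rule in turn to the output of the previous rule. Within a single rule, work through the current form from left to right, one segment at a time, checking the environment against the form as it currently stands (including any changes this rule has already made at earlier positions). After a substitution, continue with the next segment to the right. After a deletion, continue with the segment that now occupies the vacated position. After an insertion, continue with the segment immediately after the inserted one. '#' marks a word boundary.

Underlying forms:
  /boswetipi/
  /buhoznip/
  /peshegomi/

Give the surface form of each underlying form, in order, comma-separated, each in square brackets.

/boswetipi/:
  1 Intervocalic Voicing: [boswetipi] → [boswedibi]
  2 Final Vowel Lowering: [boswedibi] → [boswedibe]
  3 Palatal Assibilation: no change — [boswedibe]
  4 h-Deletion: no change — [boswedibe]
/buhoznip/:
  1 Intervocalic Voicing: no change — [buhoznip]
  2 Final Vowel Lowering: no change — [buhoznip]
  3 Palatal Assibilation: no change — [buhoznip]
  4 h-Deletion: no change — [buhoznip]
/peshegomi/:
  1 Intervocalic Voicing: no change — [peshegomi]
  2 Final Vowel Lowering: [peshegomi] → [peshegome]
  3 Palatal Assibilation: no change — [peshegome]
  4 h-Deletion: [peshegome] → [pesegome]

[boswedibe], [buhoznip], [pesegome]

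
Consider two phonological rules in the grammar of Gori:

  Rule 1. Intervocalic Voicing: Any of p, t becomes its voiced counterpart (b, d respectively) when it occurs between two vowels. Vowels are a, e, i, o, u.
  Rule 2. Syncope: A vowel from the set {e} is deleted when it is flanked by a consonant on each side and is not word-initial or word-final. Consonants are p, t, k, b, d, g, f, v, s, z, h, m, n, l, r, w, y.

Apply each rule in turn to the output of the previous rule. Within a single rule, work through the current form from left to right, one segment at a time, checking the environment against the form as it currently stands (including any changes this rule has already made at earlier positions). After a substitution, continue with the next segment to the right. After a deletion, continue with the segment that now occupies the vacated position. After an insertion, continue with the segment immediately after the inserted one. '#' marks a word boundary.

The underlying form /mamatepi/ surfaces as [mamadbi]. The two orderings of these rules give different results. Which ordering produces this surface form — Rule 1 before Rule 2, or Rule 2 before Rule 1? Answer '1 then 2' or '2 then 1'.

Order 1 then 2:
  1 Intervocalic Voicing: [mamatepi] → [mamadebi]
  2 Syncope: [mamadebi] → [mamadbi]
  result: [mamadbi]
Order 2 then 1:
  2 Syncope: [mamatepi] → [mamatpi]
  1 Intervocalic Voicing: no change — [mamatpi]
  result: [mamatpi]

1 then 2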